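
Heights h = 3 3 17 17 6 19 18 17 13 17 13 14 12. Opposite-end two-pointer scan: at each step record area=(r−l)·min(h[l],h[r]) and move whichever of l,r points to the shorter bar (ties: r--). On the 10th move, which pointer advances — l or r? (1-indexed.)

l=1 r=13: min(3,12)*12=36 best=36 *, l++
l=2 r=13: min(3,12)*11=33 best=36, l++
l=3 r=13: min(17,12)*10=120 best=120 *, r--
l=3 r=12: min(17,14)*9=126 best=126 *, r--
l=3 r=11: min(17,13)*8=104 best=126, r--
l=3 r=10: min(17,17)*7=119 best=126, r--
l=3 r=9: min(17,13)*6=78 best=126, r--
l=3 r=8: min(17,17)*5=85 best=126, r--
l=3 r=7: min(17,18)*4=68 best=126, l++
l=4 r=7: min(17,18)*3=51 best=126, l++

l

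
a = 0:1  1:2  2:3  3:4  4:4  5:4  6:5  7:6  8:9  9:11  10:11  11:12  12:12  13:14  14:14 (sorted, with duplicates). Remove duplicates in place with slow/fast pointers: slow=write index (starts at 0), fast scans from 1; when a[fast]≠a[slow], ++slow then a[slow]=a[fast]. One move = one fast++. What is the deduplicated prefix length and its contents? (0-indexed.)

length 10; prefix = [1, 2, 3, 4, 5, 6, 9, 11, 12, 14]

slow=0 fast=1: a[fast]=2≠a[slow]=1 write a[1]=2, slow++,fast++
slow=1 fast=2: a[fast]=3≠a[slow]=2 write a[2]=3, slow++,fast++
slow=2 fast=3: a[fast]=4≠a[slow]=3 write a[3]=4, slow++,fast++
slow=3 fast=4: a[fast]=4=a[slow] dup, fast++
slow=3 fast=5: a[fast]=4=a[slow] dup, fast++
slow=3 fast=6: a[fast]=5≠a[slow]=4 write a[4]=5, slow++,fast++
slow=4 fast=7: a[fast]=6≠a[slow]=5 write a[5]=6, slow++,fast++
slow=5 fast=8: a[fast]=9≠a[slow]=6 write a[6]=9, slow++,fast++
slow=6 fast=9: a[fast]=11≠a[slow]=9 write a[7]=11, slow++,fast++
slow=7 fast=10: a[fast]=11=a[slow] dup, fast++
slow=7 fast=11: a[fast]=12≠a[slow]=11 write a[8]=12, slow++,fast++
slow=8 fast=12: a[fast]=12=a[slow] dup, fast++
slow=8 fast=13: a[fast]=14≠a[slow]=12 write a[9]=14, slow++,fast++
slow=9 fast=14: a[fast]=14=a[slow] dup, fast++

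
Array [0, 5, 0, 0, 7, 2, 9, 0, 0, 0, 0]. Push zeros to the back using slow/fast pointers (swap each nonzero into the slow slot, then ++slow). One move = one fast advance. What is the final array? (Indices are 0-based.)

[5, 7, 2, 9, 0, 0, 0, 0, 0, 0, 0]

slow=0 fast=0: a[fast]=0, fast++
slow=0 fast=1: a[fast]=5≠0 swap→a[0]=5, slow++,fast++
slow=1 fast=2: a[fast]=0, fast++
slow=1 fast=3: a[fast]=0, fast++
slow=1 fast=4: a[fast]=7≠0 swap→a[1]=7, slow++,fast++
slow=2 fast=5: a[fast]=2≠0 swap→a[2]=2, slow++,fast++
slow=3 fast=6: a[fast]=9≠0 swap→a[3]=9, slow++,fast++
slow=4 fast=7: a[fast]=0, fast++
slow=4 fast=8: a[fast]=0, fast++
slow=4 fast=9: a[fast]=0, fast++
slow=4 fast=10: a[fast]=0, fast++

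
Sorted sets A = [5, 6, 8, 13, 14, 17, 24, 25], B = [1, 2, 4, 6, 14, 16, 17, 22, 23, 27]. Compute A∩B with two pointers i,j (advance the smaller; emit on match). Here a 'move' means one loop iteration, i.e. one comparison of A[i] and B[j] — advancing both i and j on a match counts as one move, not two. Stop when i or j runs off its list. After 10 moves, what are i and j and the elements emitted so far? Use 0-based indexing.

i=0 j=0: 5>1, j++
i=0 j=1: 5>2, j++
i=0 j=2: 5>4, j++
i=0 j=3: 5<6, i++
i=1 j=3: 6==6 emit, i++,j++
i=2 j=4: 8<14, i++
i=3 j=4: 13<14, i++
i=4 j=4: 14==14 emit, i++,j++
i=5 j=5: 17>16, j++
i=5 j=6: 17==17 emit, i++,j++

i=6, j=7, emitted=[6, 14, 17]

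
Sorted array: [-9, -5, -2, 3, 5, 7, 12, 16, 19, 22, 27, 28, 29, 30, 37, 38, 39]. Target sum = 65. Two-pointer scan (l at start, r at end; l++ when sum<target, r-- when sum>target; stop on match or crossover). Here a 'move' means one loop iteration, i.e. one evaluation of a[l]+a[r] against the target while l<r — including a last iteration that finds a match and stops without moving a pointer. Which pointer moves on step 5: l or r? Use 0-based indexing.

l

[0,16] -9+39=30 <65 → l++
[1,16] -5+39=34 <65 → l++
[2,16] -2+39=37 <65 → l++
[3,16] 3+39=42 <65 → l++
[4,16] 5+39=44 <65 → l++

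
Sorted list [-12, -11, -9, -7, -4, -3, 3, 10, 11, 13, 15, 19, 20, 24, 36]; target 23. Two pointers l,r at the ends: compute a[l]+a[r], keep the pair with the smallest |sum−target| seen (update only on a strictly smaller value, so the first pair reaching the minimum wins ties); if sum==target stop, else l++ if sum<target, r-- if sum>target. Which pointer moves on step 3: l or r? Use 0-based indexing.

[0,14] -12+36=24 d=1 * → r--
[0,13] -12+24=12 d=11 → l++
[1,13] -11+24=13 d=10 → l++

l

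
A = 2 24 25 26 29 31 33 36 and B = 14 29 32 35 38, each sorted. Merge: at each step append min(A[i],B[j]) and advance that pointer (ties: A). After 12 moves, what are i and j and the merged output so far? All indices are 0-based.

i=8, j=4, merged so far=[2, 14, 24, 25, 26, 29, 29, 31, 32, 33, 35, 36]

i=0 j=0: A[i]=2<=B[j]=14 take 2, i++
i=1 j=0: A[i]=24>B[j]=14 take 14, j++
i=1 j=1: A[i]=24<=B[j]=29 take 24, i++
i=2 j=1: A[i]=25<=B[j]=29 take 25, i++
i=3 j=1: A[i]=26<=B[j]=29 take 26, i++
i=4 j=1: A[i]=29<=B[j]=29 take 29, i++
i=5 j=1: A[i]=31>B[j]=29 take 29, j++
i=5 j=2: A[i]=31<=B[j]=32 take 31, i++
i=6 j=2: A[i]=33>B[j]=32 take 32, j++
i=6 j=3: A[i]=33<=B[j]=35 take 33, i++
i=7 j=3: A[i]=36>B[j]=35 take 35, j++
i=7 j=4: A[i]=36<=B[j]=38 take 36, i++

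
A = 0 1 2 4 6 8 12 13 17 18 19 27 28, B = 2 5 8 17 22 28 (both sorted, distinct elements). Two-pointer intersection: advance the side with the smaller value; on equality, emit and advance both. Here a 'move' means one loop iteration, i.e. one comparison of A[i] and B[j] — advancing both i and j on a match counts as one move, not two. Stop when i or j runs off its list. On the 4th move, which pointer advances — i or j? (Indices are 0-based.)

i

[i=0,j=0] 0<2 → i++
[i=1,j=0] 1<2 → i++
[i=2,j=0] 2==2 emit → i++,j++
[i=3,j=1] 4<5 → i++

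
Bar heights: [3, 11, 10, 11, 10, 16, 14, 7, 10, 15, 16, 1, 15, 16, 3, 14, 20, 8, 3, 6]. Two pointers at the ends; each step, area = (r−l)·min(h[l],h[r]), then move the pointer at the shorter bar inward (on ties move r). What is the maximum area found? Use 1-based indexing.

max area = 176

[1,20] min(3,6)*19=57 best=57 * → l++
[2,20] min(11,6)*18=108 best=108 * → r--
[2,19] min(11,3)*17=51 best=108 → r--
[2,18] min(11,8)*16=128 best=128 * → r--
[2,17] min(11,20)*15=165 best=165 * → l++
[3,17] min(10,20)*14=140 best=165 → l++
[4,17] min(11,20)*13=143 best=165 → l++
[5,17] min(10,20)*12=120 best=165 → l++
[6,17] min(16,20)*11=176 best=176 * → l++
[7,17] min(14,20)*10=140 best=176 → l++
[8,17] min(7,20)*9=63 best=176 → l++
[9,17] min(10,20)*8=80 best=176 → l++
[10,17] min(15,20)*7=105 best=176 → l++
[11,17] min(16,20)*6=96 best=176 → l++
[12,17] min(1,20)*5=5 best=176 → l++
[13,17] min(15,20)*4=60 best=176 → l++
[14,17] min(16,20)*3=48 best=176 → l++
[15,17] min(3,20)*2=6 best=176 → l++
[16,17] min(14,20)*1=14 best=176 → l++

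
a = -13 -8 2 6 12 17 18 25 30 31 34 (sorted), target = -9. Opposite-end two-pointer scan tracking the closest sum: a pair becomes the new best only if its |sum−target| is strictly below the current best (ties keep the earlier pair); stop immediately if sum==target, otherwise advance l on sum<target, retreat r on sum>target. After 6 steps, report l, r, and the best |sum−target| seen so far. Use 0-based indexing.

l=0, r=4, best |Δ|=13

l=0 r=10: -13+34=21 d=30 *, r--
l=0 r=9: -13+31=18 d=27 *, r--
l=0 r=8: -13+30=17 d=26 *, r--
l=0 r=7: -13+25=12 d=21 *, r--
l=0 r=6: -13+18=5 d=14 *, r--
l=0 r=5: -13+17=4 d=13 *, r--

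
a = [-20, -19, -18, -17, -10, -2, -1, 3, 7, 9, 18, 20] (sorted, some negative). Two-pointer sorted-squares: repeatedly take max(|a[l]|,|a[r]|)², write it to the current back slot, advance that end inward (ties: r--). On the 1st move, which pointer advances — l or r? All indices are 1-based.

l=1 r=12: |-20|<=|20| out[12]=400, r--

r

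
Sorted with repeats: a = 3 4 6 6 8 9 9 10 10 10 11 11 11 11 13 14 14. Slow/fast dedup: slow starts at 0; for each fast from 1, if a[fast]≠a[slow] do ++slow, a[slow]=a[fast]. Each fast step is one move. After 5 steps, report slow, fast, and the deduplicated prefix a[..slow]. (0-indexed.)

slow=0 fast=1: a[fast]=4≠a[slow]=3 write a[1]=4, slow++,fast++
slow=1 fast=2: a[fast]=6≠a[slow]=4 write a[2]=6, slow++,fast++
slow=2 fast=3: a[fast]=6=a[slow] dup, fast++
slow=2 fast=4: a[fast]=8≠a[slow]=6 write a[3]=8, slow++,fast++
slow=3 fast=5: a[fast]=9≠a[slow]=8 write a[4]=9, slow++,fast++

slow=4, fast=6, prefix=[3, 4, 6, 8, 9]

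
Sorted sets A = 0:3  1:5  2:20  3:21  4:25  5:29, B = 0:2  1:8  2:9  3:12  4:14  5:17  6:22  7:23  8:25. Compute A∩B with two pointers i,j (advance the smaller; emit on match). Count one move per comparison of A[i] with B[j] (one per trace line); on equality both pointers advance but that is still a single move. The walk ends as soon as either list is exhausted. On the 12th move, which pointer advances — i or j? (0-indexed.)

[i=0,j=0] 3>2 → j++
[i=0,j=1] 3<8 → i++
[i=1,j=1] 5<8 → i++
[i=2,j=1] 20>8 → j++
[i=2,j=2] 20>9 → j++
[i=2,j=3] 20>12 → j++
[i=2,j=4] 20>14 → j++
[i=2,j=5] 20>17 → j++
[i=2,j=6] 20<22 → i++
[i=3,j=6] 21<22 → i++
[i=4,j=6] 25>22 → j++
[i=4,j=7] 25>23 → j++

j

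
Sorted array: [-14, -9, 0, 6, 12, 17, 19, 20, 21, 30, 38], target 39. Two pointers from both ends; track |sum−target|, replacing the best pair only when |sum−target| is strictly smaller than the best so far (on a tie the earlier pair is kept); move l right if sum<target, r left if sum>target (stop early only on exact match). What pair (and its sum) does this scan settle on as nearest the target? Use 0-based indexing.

l=0 r=10: -14+38=24 d=15 *, l++
l=1 r=10: -9+38=29 d=10 *, l++
l=2 r=10: 0+38=38 d=1 *, l++
l=3 r=10: 6+38=44 d=5, r--
l=3 r=9: 6+30=36 d=3, l++
l=4 r=9: 12+30=42 d=3, r--
l=4 r=8: 12+21=33 d=6, l++
l=5 r=8: 17+21=38 d=1, l++
l=6 r=8: 19+21=40 d=1, r--
l=6 r=7: 19+20=39 d=0 *, stop

pair (19, 20) with sum 39 (|Δ|=0)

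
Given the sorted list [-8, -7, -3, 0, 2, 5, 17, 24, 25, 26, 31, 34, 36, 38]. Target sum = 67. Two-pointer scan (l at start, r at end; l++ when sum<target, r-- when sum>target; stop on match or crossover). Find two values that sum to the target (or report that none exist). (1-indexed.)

[1,14] -8+38=30 <67 → l++
[2,14] -7+38=31 <67 → l++
[3,14] -3+38=35 <67 → l++
[4,14] 0+38=38 <67 → l++
[5,14] 2+38=40 <67 → l++
[6,14] 5+38=43 <67 → l++
[7,14] 17+38=55 <67 → l++
[8,14] 24+38=62 <67 → l++
[9,14] 25+38=63 <67 → l++
[10,14] 26+38=64 <67 → l++
[11,14] 31+38=69 >67 → r--
[11,13] 31+36=67 → found

(31, 36)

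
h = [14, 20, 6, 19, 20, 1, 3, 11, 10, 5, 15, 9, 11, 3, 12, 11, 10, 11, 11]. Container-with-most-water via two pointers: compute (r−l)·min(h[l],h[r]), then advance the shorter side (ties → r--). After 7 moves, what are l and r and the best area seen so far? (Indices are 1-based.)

l=1, r=12, best area=198

[1,19] min(14,11)*18=198 best=198 * → r--
[1,18] min(14,11)*17=187 best=198 → r--
[1,17] min(14,10)*16=160 best=198 → r--
[1,16] min(14,11)*15=165 best=198 → r--
[1,15] min(14,12)*14=168 best=198 → r--
[1,14] min(14,3)*13=39 best=198 → r--
[1,13] min(14,11)*12=132 best=198 → r--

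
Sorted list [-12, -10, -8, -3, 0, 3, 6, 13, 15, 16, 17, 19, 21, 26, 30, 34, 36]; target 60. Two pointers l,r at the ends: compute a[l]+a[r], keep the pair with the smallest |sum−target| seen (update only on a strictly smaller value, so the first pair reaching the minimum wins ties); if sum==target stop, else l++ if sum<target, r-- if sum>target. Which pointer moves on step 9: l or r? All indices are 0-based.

[0,16] -12+36=24 d=36 * → l++
[1,16] -10+36=26 d=34 * → l++
[2,16] -8+36=28 d=32 * → l++
[3,16] -3+36=33 d=27 * → l++
[4,16] 0+36=36 d=24 * → l++
[5,16] 3+36=39 d=21 * → l++
[6,16] 6+36=42 d=18 * → l++
[7,16] 13+36=49 d=11 * → l++
[8,16] 15+36=51 d=9 * → l++

l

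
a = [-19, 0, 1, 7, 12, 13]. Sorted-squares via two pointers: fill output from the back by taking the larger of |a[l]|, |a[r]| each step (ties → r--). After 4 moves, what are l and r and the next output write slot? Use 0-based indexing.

l=1, r=2, next write slot=1

[0,5] |-19|>|13| out[5]=361 → l++
[1,5] |0|<=|13| out[4]=169 → r--
[1,4] |0|<=|12| out[3]=144 → r--
[1,3] |0|<=|7| out[2]=49 → r--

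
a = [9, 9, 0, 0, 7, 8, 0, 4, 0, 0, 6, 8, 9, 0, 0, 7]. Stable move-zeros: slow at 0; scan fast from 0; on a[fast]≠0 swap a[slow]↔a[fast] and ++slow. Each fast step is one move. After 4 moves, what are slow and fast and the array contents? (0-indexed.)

slow=2, fast=4, a=[9, 9, 0, 0, 7, 8, 0, 4, 0, 0, 6, 8, 9, 0, 0, 7]

(s=0,f=0) a[fast]=9≠0 swap→a[0]=9 → slow++,fast++
(s=1,f=1) a[fast]=9≠0 swap→a[1]=9 → slow++,fast++
(s=2,f=2) a[fast]=0 → fast++
(s=2,f=3) a[fast]=0 → fast++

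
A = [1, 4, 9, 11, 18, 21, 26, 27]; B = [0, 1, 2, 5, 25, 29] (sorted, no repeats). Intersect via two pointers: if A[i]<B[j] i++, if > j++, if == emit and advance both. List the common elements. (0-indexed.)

intersection = [1]

i=0 j=0: 1>0, j++
i=0 j=1: 1==1 emit, i++,j++
i=1 j=2: 4>2, j++
i=1 j=3: 4<5, i++
i=2 j=3: 9>5, j++
i=2 j=4: 9<25, i++
i=3 j=4: 11<25, i++
i=4 j=4: 18<25, i++
i=5 j=4: 21<25, i++
i=6 j=4: 26>25, j++
i=6 j=5: 26<29, i++
i=7 j=5: 27<29, i++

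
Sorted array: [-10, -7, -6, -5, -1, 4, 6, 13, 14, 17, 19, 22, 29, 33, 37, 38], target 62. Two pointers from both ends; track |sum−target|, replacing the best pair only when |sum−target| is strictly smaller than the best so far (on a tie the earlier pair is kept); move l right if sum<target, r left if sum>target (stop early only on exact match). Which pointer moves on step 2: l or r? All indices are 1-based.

[1,16] -10+38=28 d=34 * → l++
[2,16] -7+38=31 d=31 * → l++

l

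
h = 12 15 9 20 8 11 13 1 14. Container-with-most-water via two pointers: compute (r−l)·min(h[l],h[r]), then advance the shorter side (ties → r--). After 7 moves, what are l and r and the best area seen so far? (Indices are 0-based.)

[0,8] min(12,14)*8=96 best=96 * → l++
[1,8] min(15,14)*7=98 best=98 * → r--
[1,7] min(15,1)*6=6 best=98 → r--
[1,6] min(15,13)*5=65 best=98 → r--
[1,5] min(15,11)*4=44 best=98 → r--
[1,4] min(15,8)*3=24 best=98 → r--
[1,3] min(15,20)*2=30 best=98 → l++

l=2, r=3, best area=98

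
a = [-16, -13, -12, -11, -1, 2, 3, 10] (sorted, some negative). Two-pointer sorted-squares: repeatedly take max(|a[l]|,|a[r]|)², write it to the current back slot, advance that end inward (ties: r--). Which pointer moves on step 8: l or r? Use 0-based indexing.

[0,7] |-16|>|10| out[7]=256 → l++
[1,7] |-13|>|10| out[6]=169 → l++
[2,7] |-12|>|10| out[5]=144 → l++
[3,7] |-11|>|10| out[4]=121 → l++
[4,7] |-1|<=|10| out[3]=100 → r--
[4,6] |-1|<=|3| out[2]=9 → r--
[4,5] |-1|<=|2| out[1]=4 → r--
[4,4] |-1|<=|-1| out[0]=1 → r--

r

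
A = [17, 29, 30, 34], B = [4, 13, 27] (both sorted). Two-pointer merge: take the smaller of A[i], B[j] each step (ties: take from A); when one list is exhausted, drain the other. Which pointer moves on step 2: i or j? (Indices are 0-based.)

j

[i=0,j=0] A[i]=17>B[j]=4 take 4 → j++
[i=0,j=1] A[i]=17>B[j]=13 take 13 → j++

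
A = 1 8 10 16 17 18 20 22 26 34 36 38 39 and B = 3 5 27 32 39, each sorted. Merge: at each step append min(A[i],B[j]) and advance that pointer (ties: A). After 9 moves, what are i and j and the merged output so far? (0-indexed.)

[i=0,j=0] A[i]=1<=B[j]=3 take 1 → i++
[i=1,j=0] A[i]=8>B[j]=3 take 3 → j++
[i=1,j=1] A[i]=8>B[j]=5 take 5 → j++
[i=1,j=2] A[i]=8<=B[j]=27 take 8 → i++
[i=2,j=2] A[i]=10<=B[j]=27 take 10 → i++
[i=3,j=2] A[i]=16<=B[j]=27 take 16 → i++
[i=4,j=2] A[i]=17<=B[j]=27 take 17 → i++
[i=5,j=2] A[i]=18<=B[j]=27 take 18 → i++
[i=6,j=2] A[i]=20<=B[j]=27 take 20 → i++

i=7, j=2, merged so far=[1, 3, 5, 8, 10, 16, 17, 18, 20]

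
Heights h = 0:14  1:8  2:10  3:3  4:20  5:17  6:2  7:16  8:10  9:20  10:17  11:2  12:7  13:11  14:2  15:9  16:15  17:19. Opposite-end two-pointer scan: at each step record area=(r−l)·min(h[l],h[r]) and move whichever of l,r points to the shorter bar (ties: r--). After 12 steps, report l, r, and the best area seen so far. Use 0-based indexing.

[0,17] min(14,19)*17=238 best=238 * → l++
[1,17] min(8,19)*16=128 best=238 → l++
[2,17] min(10,19)*15=150 best=238 → l++
[3,17] min(3,19)*14=42 best=238 → l++
[4,17] min(20,19)*13=247 best=247 * → r--
[4,16] min(20,15)*12=180 best=247 → r--
[4,15] min(20,9)*11=99 best=247 → r--
[4,14] min(20,2)*10=20 best=247 → r--
[4,13] min(20,11)*9=99 best=247 → r--
[4,12] min(20,7)*8=56 best=247 → r--
[4,11] min(20,2)*7=14 best=247 → r--
[4,10] min(20,17)*6=102 best=247 → r--

l=4, r=9, best area=247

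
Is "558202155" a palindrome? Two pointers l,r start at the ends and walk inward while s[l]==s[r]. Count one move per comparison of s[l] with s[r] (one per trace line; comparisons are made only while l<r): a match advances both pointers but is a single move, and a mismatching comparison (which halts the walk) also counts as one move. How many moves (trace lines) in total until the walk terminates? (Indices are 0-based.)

3 moves

[0,8] '5'=='5' → l++,r--
[1,7] '5'=='5' → l++,r--
[2,6] '8'!='1' → stop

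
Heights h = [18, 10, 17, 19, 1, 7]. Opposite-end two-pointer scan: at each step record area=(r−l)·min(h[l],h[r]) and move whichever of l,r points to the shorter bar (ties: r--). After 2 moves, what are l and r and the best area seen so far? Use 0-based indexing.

l=0, r=3, best area=35

l=0 r=5: min(18,7)*5=35 best=35 *, r--
l=0 r=4: min(18,1)*4=4 best=35, r--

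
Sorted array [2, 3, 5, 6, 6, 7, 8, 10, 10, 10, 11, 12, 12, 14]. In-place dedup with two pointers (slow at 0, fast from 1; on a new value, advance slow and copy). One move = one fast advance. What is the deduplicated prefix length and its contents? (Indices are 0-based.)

length 10; prefix = [2, 3, 5, 6, 7, 8, 10, 11, 12, 14]

(s=0,f=1) a[fast]=3≠a[slow]=2 write a[1]=3 → slow++,fast++
(s=1,f=2) a[fast]=5≠a[slow]=3 write a[2]=5 → slow++,fast++
(s=2,f=3) a[fast]=6≠a[slow]=5 write a[3]=6 → slow++,fast++
(s=3,f=4) a[fast]=6=a[slow] dup → fast++
(s=3,f=5) a[fast]=7≠a[slow]=6 write a[4]=7 → slow++,fast++
(s=4,f=6) a[fast]=8≠a[slow]=7 write a[5]=8 → slow++,fast++
(s=5,f=7) a[fast]=10≠a[slow]=8 write a[6]=10 → slow++,fast++
(s=6,f=8) a[fast]=10=a[slow] dup → fast++
(s=6,f=9) a[fast]=10=a[slow] dup → fast++
(s=6,f=10) a[fast]=11≠a[slow]=10 write a[7]=11 → slow++,fast++
(s=7,f=11) a[fast]=12≠a[slow]=11 write a[8]=12 → slow++,fast++
(s=8,f=12) a[fast]=12=a[slow] dup → fast++
(s=8,f=13) a[fast]=14≠a[slow]=12 write a[9]=14 → slow++,fast++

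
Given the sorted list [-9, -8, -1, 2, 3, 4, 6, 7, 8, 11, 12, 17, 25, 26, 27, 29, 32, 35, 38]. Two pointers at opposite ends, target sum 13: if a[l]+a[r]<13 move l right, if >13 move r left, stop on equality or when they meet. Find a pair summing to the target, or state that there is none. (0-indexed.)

l=0 r=18: -9+38=29 >13, r--
l=0 r=17: -9+35=26 >13, r--
l=0 r=16: -9+32=23 >13, r--
l=0 r=15: -9+29=20 >13, r--
l=0 r=14: -9+27=18 >13, r--
l=0 r=13: -9+26=17 >13, r--
l=0 r=12: -9+25=16 >13, r--
l=0 r=11: -9+17=8 <13, l++
l=1 r=11: -8+17=9 <13, l++
l=2 r=11: -1+17=16 >13, r--
l=2 r=10: -1+12=11 <13, l++
l=3 r=10: 2+12=14 >13, r--
l=3 r=9: 2+11=13, found

(2, 11)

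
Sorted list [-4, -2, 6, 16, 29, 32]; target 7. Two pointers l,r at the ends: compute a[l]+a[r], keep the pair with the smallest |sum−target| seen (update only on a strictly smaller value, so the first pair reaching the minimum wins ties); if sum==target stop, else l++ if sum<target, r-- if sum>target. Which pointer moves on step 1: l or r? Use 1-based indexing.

l=1 r=6: -4+32=28 d=21 *, r--

r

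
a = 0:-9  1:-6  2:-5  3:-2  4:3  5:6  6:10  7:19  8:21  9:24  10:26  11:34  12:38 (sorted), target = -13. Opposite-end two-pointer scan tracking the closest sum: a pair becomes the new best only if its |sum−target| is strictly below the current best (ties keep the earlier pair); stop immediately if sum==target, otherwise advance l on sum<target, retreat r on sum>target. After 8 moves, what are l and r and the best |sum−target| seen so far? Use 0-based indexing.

l=0, r=4, best |Δ|=10

[0,12] -9+38=29 d=42 * → r--
[0,11] -9+34=25 d=38 * → r--
[0,10] -9+26=17 d=30 * → r--
[0,9] -9+24=15 d=28 * → r--
[0,8] -9+21=12 d=25 * → r--
[0,7] -9+19=10 d=23 * → r--
[0,6] -9+10=1 d=14 * → r--
[0,5] -9+6=-3 d=10 * → r--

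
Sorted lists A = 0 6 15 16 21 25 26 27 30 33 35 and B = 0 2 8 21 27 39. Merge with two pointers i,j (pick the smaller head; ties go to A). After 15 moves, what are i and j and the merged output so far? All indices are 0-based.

i=10, j=5, merged so far=[0, 0, 2, 6, 8, 15, 16, 21, 21, 25, 26, 27, 27, 30, 33]

[i=0,j=0] A[i]=0<=B[j]=0 take 0 → i++
[i=1,j=0] A[i]=6>B[j]=0 take 0 → j++
[i=1,j=1] A[i]=6>B[j]=2 take 2 → j++
[i=1,j=2] A[i]=6<=B[j]=8 take 6 → i++
[i=2,j=2] A[i]=15>B[j]=8 take 8 → j++
[i=2,j=3] A[i]=15<=B[j]=21 take 15 → i++
[i=3,j=3] A[i]=16<=B[j]=21 take 16 → i++
[i=4,j=3] A[i]=21<=B[j]=21 take 21 → i++
[i=5,j=3] A[i]=25>B[j]=21 take 21 → j++
[i=5,j=4] A[i]=25<=B[j]=27 take 25 → i++
[i=6,j=4] A[i]=26<=B[j]=27 take 26 → i++
[i=7,j=4] A[i]=27<=B[j]=27 take 27 → i++
[i=8,j=4] A[i]=30>B[j]=27 take 27 → j++
[i=8,j=5] A[i]=30<=B[j]=39 take 30 → i++
[i=9,j=5] A[i]=33<=B[j]=39 take 33 → i++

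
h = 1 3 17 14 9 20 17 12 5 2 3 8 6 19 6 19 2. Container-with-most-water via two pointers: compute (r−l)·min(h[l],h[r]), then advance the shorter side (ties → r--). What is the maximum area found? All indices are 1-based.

l=1 r=17: min(1,2)*16=16 best=16 *, l++
l=2 r=17: min(3,2)*15=30 best=30 *, r--
l=2 r=16: min(3,19)*14=42 best=42 *, l++
l=3 r=16: min(17,19)*13=221 best=221 *, l++
l=4 r=16: min(14,19)*12=168 best=221, l++
l=5 r=16: min(9,19)*11=99 best=221, l++
l=6 r=16: min(20,19)*10=190 best=221, r--
l=6 r=15: min(20,6)*9=54 best=221, r--
l=6 r=14: min(20,19)*8=152 best=221, r--
l=6 r=13: min(20,6)*7=42 best=221, r--
l=6 r=12: min(20,8)*6=48 best=221, r--
l=6 r=11: min(20,3)*5=15 best=221, r--
l=6 r=10: min(20,2)*4=8 best=221, r--
l=6 r=9: min(20,5)*3=15 best=221, r--
l=6 r=8: min(20,12)*2=24 best=221, r--
l=6 r=7: min(20,17)*1=17 best=221, r--

max area = 221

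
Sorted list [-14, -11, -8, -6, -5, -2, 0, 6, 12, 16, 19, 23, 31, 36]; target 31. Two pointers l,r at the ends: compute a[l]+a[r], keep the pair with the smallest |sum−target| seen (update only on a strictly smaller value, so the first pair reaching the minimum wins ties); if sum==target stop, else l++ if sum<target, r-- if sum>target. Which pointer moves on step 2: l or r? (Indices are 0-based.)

l

[0,13] -14+36=22 d=9 * → l++
[1,13] -11+36=25 d=6 * → l++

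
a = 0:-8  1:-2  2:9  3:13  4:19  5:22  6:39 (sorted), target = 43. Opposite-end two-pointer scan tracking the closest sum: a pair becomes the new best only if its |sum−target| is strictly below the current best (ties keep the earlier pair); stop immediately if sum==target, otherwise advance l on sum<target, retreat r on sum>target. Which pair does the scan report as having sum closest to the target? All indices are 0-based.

pair (19, 22) with sum 41 (|Δ|=2)

[0,6] -8+39=31 d=12 * → l++
[1,6] -2+39=37 d=6 * → l++
[2,6] 9+39=48 d=5 * → r--
[2,5] 9+22=31 d=12 → l++
[3,5] 13+22=35 d=8 → l++
[4,5] 19+22=41 d=2 * → l++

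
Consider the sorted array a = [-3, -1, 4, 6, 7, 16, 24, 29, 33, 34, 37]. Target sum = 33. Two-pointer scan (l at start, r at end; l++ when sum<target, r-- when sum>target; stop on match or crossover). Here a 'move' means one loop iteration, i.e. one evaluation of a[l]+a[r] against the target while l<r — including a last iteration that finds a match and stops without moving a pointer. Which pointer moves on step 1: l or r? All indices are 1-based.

[1,11] -3+37=34 >33 → r--

r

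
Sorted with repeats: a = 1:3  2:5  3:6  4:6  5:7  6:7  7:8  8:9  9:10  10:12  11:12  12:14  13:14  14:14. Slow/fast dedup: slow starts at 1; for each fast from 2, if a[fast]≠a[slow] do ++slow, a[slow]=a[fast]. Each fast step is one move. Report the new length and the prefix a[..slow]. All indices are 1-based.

slow=1 fast=2: a[fast]=5≠a[slow]=3 write a[2]=5, slow++,fast++
slow=2 fast=3: a[fast]=6≠a[slow]=5 write a[3]=6, slow++,fast++
slow=3 fast=4: a[fast]=6=a[slow] dup, fast++
slow=3 fast=5: a[fast]=7≠a[slow]=6 write a[4]=7, slow++,fast++
slow=4 fast=6: a[fast]=7=a[slow] dup, fast++
slow=4 fast=7: a[fast]=8≠a[slow]=7 write a[5]=8, slow++,fast++
slow=5 fast=8: a[fast]=9≠a[slow]=8 write a[6]=9, slow++,fast++
slow=6 fast=9: a[fast]=10≠a[slow]=9 write a[7]=10, slow++,fast++
slow=7 fast=10: a[fast]=12≠a[slow]=10 write a[8]=12, slow++,fast++
slow=8 fast=11: a[fast]=12=a[slow] dup, fast++
slow=8 fast=12: a[fast]=14≠a[slow]=12 write a[9]=14, slow++,fast++
slow=9 fast=13: a[fast]=14=a[slow] dup, fast++
slow=9 fast=14: a[fast]=14=a[slow] dup, fast++

length 9; prefix = [3, 5, 6, 7, 8, 9, 10, 12, 14]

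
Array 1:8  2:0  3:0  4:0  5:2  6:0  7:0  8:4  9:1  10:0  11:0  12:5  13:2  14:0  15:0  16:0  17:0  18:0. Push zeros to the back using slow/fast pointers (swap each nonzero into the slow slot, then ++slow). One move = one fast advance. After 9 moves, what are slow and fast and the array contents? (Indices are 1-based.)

slow=5, fast=10, a=[8, 2, 4, 1, 0, 0, 0, 0, 0, 0, 0, 5, 2, 0, 0, 0, 0, 0]

(s=1,f=1) a[fast]=8≠0 swap→a[1]=8 → slow++,fast++
(s=2,f=2) a[fast]=0 → fast++
(s=2,f=3) a[fast]=0 → fast++
(s=2,f=4) a[fast]=0 → fast++
(s=2,f=5) a[fast]=2≠0 swap→a[2]=2 → slow++,fast++
(s=3,f=6) a[fast]=0 → fast++
(s=3,f=7) a[fast]=0 → fast++
(s=3,f=8) a[fast]=4≠0 swap→a[3]=4 → slow++,fast++
(s=4,f=9) a[fast]=1≠0 swap→a[4]=1 → slow++,fast++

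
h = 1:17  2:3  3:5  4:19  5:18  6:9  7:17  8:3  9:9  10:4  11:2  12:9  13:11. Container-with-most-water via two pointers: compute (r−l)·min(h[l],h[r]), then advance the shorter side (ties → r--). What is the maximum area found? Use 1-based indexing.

max area = 132

[1,13] min(17,11)*12=132 best=132 * → r--
[1,12] min(17,9)*11=99 best=132 → r--
[1,11] min(17,2)*10=20 best=132 → r--
[1,10] min(17,4)*9=36 best=132 → r--
[1,9] min(17,9)*8=72 best=132 → r--
[1,8] min(17,3)*7=21 best=132 → r--
[1,7] min(17,17)*6=102 best=132 → r--
[1,6] min(17,9)*5=45 best=132 → r--
[1,5] min(17,18)*4=68 best=132 → l++
[2,5] min(3,18)*3=9 best=132 → l++
[3,5] min(5,18)*2=10 best=132 → l++
[4,5] min(19,18)*1=18 best=132 → r--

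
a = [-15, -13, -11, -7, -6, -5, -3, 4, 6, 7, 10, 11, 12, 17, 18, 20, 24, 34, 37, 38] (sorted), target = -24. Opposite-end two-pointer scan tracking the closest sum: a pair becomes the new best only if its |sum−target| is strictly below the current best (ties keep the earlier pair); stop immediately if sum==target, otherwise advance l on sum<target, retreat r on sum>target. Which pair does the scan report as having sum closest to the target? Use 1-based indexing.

pair (-13, -11) with sum -24 (|Δ|=0)

l=1 r=20: -15+38=23 d=47 *, r--
l=1 r=19: -15+37=22 d=46 *, r--
l=1 r=18: -15+34=19 d=43 *, r--
l=1 r=17: -15+24=9 d=33 *, r--
l=1 r=16: -15+20=5 d=29 *, r--
l=1 r=15: -15+18=3 d=27 *, r--
l=1 r=14: -15+17=2 d=26 *, r--
l=1 r=13: -15+12=-3 d=21 *, r--
l=1 r=12: -15+11=-4 d=20 *, r--
l=1 r=11: -15+10=-5 d=19 *, r--
l=1 r=10: -15+7=-8 d=16 *, r--
l=1 r=9: -15+6=-9 d=15 *, r--
l=1 r=8: -15+4=-11 d=13 *, r--
l=1 r=7: -15+-3=-18 d=6 *, r--
l=1 r=6: -15+-5=-20 d=4 *, r--
l=1 r=5: -15+-6=-21 d=3 *, r--
l=1 r=4: -15+-7=-22 d=2 *, r--
l=1 r=3: -15+-11=-26 d=2, l++
l=2 r=3: -13+-11=-24 d=0 *, stop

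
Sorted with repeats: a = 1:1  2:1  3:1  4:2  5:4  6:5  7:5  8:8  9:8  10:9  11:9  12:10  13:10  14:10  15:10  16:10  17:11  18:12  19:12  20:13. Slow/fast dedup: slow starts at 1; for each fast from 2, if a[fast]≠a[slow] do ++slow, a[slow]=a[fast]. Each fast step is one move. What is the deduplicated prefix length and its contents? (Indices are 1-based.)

slow=1 fast=2: a[fast]=1=a[slow] dup, fast++
slow=1 fast=3: a[fast]=1=a[slow] dup, fast++
slow=1 fast=4: a[fast]=2≠a[slow]=1 write a[2]=2, slow++,fast++
slow=2 fast=5: a[fast]=4≠a[slow]=2 write a[3]=4, slow++,fast++
slow=3 fast=6: a[fast]=5≠a[slow]=4 write a[4]=5, slow++,fast++
slow=4 fast=7: a[fast]=5=a[slow] dup, fast++
slow=4 fast=8: a[fast]=8≠a[slow]=5 write a[5]=8, slow++,fast++
slow=5 fast=9: a[fast]=8=a[slow] dup, fast++
slow=5 fast=10: a[fast]=9≠a[slow]=8 write a[6]=9, slow++,fast++
slow=6 fast=11: a[fast]=9=a[slow] dup, fast++
slow=6 fast=12: a[fast]=10≠a[slow]=9 write a[7]=10, slow++,fast++
slow=7 fast=13: a[fast]=10=a[slow] dup, fast++
slow=7 fast=14: a[fast]=10=a[slow] dup, fast++
slow=7 fast=15: a[fast]=10=a[slow] dup, fast++
slow=7 fast=16: a[fast]=10=a[slow] dup, fast++
slow=7 fast=17: a[fast]=11≠a[slow]=10 write a[8]=11, slow++,fast++
slow=8 fast=18: a[fast]=12≠a[slow]=11 write a[9]=12, slow++,fast++
slow=9 fast=19: a[fast]=12=a[slow] dup, fast++
slow=9 fast=20: a[fast]=13≠a[slow]=12 write a[10]=13, slow++,fast++

length 10; prefix = [1, 2, 4, 5, 8, 9, 10, 11, 12, 13]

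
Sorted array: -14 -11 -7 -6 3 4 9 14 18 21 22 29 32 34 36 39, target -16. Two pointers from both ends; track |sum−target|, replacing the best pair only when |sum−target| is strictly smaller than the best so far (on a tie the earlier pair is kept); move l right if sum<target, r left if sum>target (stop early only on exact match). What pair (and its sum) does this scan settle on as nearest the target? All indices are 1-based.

[1,16] -14+39=25 d=41 * → r--
[1,15] -14+36=22 d=38 * → r--
[1,14] -14+34=20 d=36 * → r--
[1,13] -14+32=18 d=34 * → r--
[1,12] -14+29=15 d=31 * → r--
[1,11] -14+22=8 d=24 * → r--
[1,10] -14+21=7 d=23 * → r--
[1,9] -14+18=4 d=20 * → r--
[1,8] -14+14=0 d=16 * → r--
[1,7] -14+9=-5 d=11 * → r--
[1,6] -14+4=-10 d=6 * → r--
[1,5] -14+3=-11 d=5 * → r--
[1,4] -14+-6=-20 d=4 * → l++
[2,4] -11+-6=-17 d=1 * → l++
[3,4] -7+-6=-13 d=3 → r--

pair (-11, -6) with sum -17 (|Δ|=1)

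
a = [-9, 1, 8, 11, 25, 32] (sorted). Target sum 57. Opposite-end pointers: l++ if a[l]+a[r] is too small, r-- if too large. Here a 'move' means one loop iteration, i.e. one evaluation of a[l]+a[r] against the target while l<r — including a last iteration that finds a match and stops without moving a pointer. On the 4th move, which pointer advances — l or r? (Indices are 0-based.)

[0,5] -9+32=23 <57 → l++
[1,5] 1+32=33 <57 → l++
[2,5] 8+32=40 <57 → l++
[3,5] 11+32=43 <57 → l++

l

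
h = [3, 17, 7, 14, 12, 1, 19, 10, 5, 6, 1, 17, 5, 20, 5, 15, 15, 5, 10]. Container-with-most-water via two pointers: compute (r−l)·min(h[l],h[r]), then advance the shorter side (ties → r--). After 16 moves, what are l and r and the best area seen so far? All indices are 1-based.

l=12, r=14, best area=225

[1,19] min(3,10)*18=54 best=54 * → l++
[2,19] min(17,10)*17=170 best=170 * → r--
[2,18] min(17,5)*16=80 best=170 → r--
[2,17] min(17,15)*15=225 best=225 * → r--
[2,16] min(17,15)*14=210 best=225 → r--
[2,15] min(17,5)*13=65 best=225 → r--
[2,14] min(17,20)*12=204 best=225 → l++
[3,14] min(7,20)*11=77 best=225 → l++
[4,14] min(14,20)*10=140 best=225 → l++
[5,14] min(12,20)*9=108 best=225 → l++
[6,14] min(1,20)*8=8 best=225 → l++
[7,14] min(19,20)*7=133 best=225 → l++
[8,14] min(10,20)*6=60 best=225 → l++
[9,14] min(5,20)*5=25 best=225 → l++
[10,14] min(6,20)*4=24 best=225 → l++
[11,14] min(1,20)*3=3 best=225 → l++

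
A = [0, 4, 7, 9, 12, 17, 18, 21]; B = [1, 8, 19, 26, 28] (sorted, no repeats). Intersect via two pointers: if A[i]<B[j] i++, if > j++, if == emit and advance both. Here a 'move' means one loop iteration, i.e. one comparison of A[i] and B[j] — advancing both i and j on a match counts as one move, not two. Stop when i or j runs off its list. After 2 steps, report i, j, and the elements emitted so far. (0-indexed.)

i=0 j=0: 0<1, i++
i=1 j=0: 4>1, j++

i=1, j=1, emitted=[]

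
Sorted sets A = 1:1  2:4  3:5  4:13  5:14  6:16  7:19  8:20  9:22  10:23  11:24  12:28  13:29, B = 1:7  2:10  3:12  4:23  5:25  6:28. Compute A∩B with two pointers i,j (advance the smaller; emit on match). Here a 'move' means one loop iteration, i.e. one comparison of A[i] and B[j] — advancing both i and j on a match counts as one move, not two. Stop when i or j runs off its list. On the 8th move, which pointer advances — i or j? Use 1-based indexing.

[i=1,j=1] 1<7 → i++
[i=2,j=1] 4<7 → i++
[i=3,j=1] 5<7 → i++
[i=4,j=1] 13>7 → j++
[i=4,j=2] 13>10 → j++
[i=4,j=3] 13>12 → j++
[i=4,j=4] 13<23 → i++
[i=5,j=4] 14<23 → i++

i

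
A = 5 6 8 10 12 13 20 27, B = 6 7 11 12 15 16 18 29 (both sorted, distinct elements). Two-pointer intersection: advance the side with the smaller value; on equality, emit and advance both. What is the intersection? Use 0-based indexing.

intersection = [6, 12]

i=0 j=0: 5<6, i++
i=1 j=0: 6==6 emit, i++,j++
i=2 j=1: 8>7, j++
i=2 j=2: 8<11, i++
i=3 j=2: 10<11, i++
i=4 j=2: 12>11, j++
i=4 j=3: 12==12 emit, i++,j++
i=5 j=4: 13<15, i++
i=6 j=4: 20>15, j++
i=6 j=5: 20>16, j++
i=6 j=6: 20>18, j++
i=6 j=7: 20<29, i++
i=7 j=7: 27<29, i++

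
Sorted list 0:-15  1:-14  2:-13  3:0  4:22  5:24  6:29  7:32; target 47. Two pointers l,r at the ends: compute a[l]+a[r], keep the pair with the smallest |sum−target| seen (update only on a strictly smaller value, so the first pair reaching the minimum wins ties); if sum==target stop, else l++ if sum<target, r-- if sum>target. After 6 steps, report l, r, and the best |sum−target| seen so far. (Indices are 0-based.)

l=4, r=5, best |Δ|=4

[0,7] -15+32=17 d=30 * → l++
[1,7] -14+32=18 d=29 * → l++
[2,7] -13+32=19 d=28 * → l++
[3,7] 0+32=32 d=15 * → l++
[4,7] 22+32=54 d=7 * → r--
[4,6] 22+29=51 d=4 * → r--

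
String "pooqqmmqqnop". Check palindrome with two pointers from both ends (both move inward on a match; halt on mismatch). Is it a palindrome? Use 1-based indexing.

[1,12] 'p'=='p' → l++,r--
[2,11] 'o'=='o' → l++,r--
[3,10] 'o'!='n' → stop

not a palindrome (mismatch at 3,10)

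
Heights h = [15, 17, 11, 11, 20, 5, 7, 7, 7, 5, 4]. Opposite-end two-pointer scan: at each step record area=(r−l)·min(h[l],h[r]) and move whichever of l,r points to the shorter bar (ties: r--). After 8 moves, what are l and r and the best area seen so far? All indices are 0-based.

l=2, r=4, best area=60

l=0 r=10: min(15,4)*10=40 best=40 *, r--
l=0 r=9: min(15,5)*9=45 best=45 *, r--
l=0 r=8: min(15,7)*8=56 best=56 *, r--
l=0 r=7: min(15,7)*7=49 best=56, r--
l=0 r=6: min(15,7)*6=42 best=56, r--
l=0 r=5: min(15,5)*5=25 best=56, r--
l=0 r=4: min(15,20)*4=60 best=60 *, l++
l=1 r=4: min(17,20)*3=51 best=60, l++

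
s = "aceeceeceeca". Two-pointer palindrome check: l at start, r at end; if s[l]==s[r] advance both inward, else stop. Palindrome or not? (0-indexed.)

l=0 r=11: 'a'=='a', l++,r--
l=1 r=10: 'c'=='c', l++,r--
l=2 r=9: 'e'=='e', l++,r--
l=3 r=8: 'e'=='e', l++,r--
l=4 r=7: 'c'=='c', l++,r--
l=5 r=6: 'e'=='e', l++,r--

palindrome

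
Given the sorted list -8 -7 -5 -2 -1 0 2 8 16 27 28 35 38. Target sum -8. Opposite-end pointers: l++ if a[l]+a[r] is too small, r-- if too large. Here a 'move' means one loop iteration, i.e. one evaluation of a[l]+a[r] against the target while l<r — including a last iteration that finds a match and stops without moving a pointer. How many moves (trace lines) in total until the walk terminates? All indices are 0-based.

[0,12] -8+38=30 >-8 → r--
[0,11] -8+35=27 >-8 → r--
[0,10] -8+28=20 >-8 → r--
[0,9] -8+27=19 >-8 → r--
[0,8] -8+16=8 >-8 → r--
[0,7] -8+8=0 >-8 → r--
[0,6] -8+2=-6 >-8 → r--
[0,5] -8+0=-8 → found

8 moves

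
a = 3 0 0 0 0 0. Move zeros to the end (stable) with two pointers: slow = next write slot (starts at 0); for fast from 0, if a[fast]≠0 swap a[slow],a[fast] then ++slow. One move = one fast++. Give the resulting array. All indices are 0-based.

slow=0 fast=0: a[fast]=3≠0 swap→a[0]=3, slow++,fast++
slow=1 fast=1: a[fast]=0, fast++
slow=1 fast=2: a[fast]=0, fast++
slow=1 fast=3: a[fast]=0, fast++
slow=1 fast=4: a[fast]=0, fast++
slow=1 fast=5: a[fast]=0, fast++

[3, 0, 0, 0, 0, 0]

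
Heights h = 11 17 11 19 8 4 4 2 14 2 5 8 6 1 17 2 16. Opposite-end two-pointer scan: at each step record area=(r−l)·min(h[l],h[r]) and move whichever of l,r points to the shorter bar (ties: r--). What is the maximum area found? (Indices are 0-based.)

max area = 240

[0,16] min(11,16)*16=176 best=176 * → l++
[1,16] min(17,16)*15=240 best=240 * → r--
[1,15] min(17,2)*14=28 best=240 → r--
[1,14] min(17,17)*13=221 best=240 → r--
[1,13] min(17,1)*12=12 best=240 → r--
[1,12] min(17,6)*11=66 best=240 → r--
[1,11] min(17,8)*10=80 best=240 → r--
[1,10] min(17,5)*9=45 best=240 → r--
[1,9] min(17,2)*8=16 best=240 → r--
[1,8] min(17,14)*7=98 best=240 → r--
[1,7] min(17,2)*6=12 best=240 → r--
[1,6] min(17,4)*5=20 best=240 → r--
[1,5] min(17,4)*4=16 best=240 → r--
[1,4] min(17,8)*3=24 best=240 → r--
[1,3] min(17,19)*2=34 best=240 → l++
[2,3] min(11,19)*1=11 best=240 → l++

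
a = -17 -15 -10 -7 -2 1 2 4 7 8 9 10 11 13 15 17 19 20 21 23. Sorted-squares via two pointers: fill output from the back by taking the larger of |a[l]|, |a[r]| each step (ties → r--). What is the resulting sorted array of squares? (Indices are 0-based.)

[0,19] |-17|<=|23| out[19]=529 → r--
[0,18] |-17|<=|21| out[18]=441 → r--
[0,17] |-17|<=|20| out[17]=400 → r--
[0,16] |-17|<=|19| out[16]=361 → r--
[0,15] |-17|<=|17| out[15]=289 → r--
[0,14] |-17|>|15| out[14]=289 → l++
[1,14] |-15|<=|15| out[13]=225 → r--
[1,13] |-15|>|13| out[12]=225 → l++
[2,13] |-10|<=|13| out[11]=169 → r--
[2,12] |-10|<=|11| out[10]=121 → r--
[2,11] |-10|<=|10| out[9]=100 → r--
[2,10] |-10|>|9| out[8]=100 → l++
[3,10] |-7|<=|9| out[7]=81 → r--
[3,9] |-7|<=|8| out[6]=64 → r--
[3,8] |-7|<=|7| out[5]=49 → r--
[3,7] |-7|>|4| out[4]=49 → l++
[4,7] |-2|<=|4| out[3]=16 → r--
[4,6] |-2|<=|2| out[2]=4 → r--
[4,5] |-2|>|1| out[1]=4 → l++
[5,5] |1|<=|1| out[0]=1 → r--

[1, 4, 4, 16, 49, 49, 64, 81, 100, 100, 121, 169, 225, 225, 289, 289, 361, 400, 441, 529]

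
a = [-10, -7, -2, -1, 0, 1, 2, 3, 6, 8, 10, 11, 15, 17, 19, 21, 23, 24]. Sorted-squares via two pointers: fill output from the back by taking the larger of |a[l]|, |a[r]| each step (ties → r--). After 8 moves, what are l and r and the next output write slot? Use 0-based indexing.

l=0, r=9, next write slot=9

l=0 r=17: |-10|<=|24| out[17]=576, r--
l=0 r=16: |-10|<=|23| out[16]=529, r--
l=0 r=15: |-10|<=|21| out[15]=441, r--
l=0 r=14: |-10|<=|19| out[14]=361, r--
l=0 r=13: |-10|<=|17| out[13]=289, r--
l=0 r=12: |-10|<=|15| out[12]=225, r--
l=0 r=11: |-10|<=|11| out[11]=121, r--
l=0 r=10: |-10|<=|10| out[10]=100, r--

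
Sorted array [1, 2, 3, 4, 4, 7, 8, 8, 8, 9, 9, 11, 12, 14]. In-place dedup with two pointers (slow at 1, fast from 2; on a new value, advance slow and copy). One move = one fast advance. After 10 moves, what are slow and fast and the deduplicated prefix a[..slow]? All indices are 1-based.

slow=7, fast=12, prefix=[1, 2, 3, 4, 7, 8, 9]

slow=1 fast=2: a[fast]=2≠a[slow]=1 write a[2]=2, slow++,fast++
slow=2 fast=3: a[fast]=3≠a[slow]=2 write a[3]=3, slow++,fast++
slow=3 fast=4: a[fast]=4≠a[slow]=3 write a[4]=4, slow++,fast++
slow=4 fast=5: a[fast]=4=a[slow] dup, fast++
slow=4 fast=6: a[fast]=7≠a[slow]=4 write a[5]=7, slow++,fast++
slow=5 fast=7: a[fast]=8≠a[slow]=7 write a[6]=8, slow++,fast++
slow=6 fast=8: a[fast]=8=a[slow] dup, fast++
slow=6 fast=9: a[fast]=8=a[slow] dup, fast++
slow=6 fast=10: a[fast]=9≠a[slow]=8 write a[7]=9, slow++,fast++
slow=7 fast=11: a[fast]=9=a[slow] dup, fast++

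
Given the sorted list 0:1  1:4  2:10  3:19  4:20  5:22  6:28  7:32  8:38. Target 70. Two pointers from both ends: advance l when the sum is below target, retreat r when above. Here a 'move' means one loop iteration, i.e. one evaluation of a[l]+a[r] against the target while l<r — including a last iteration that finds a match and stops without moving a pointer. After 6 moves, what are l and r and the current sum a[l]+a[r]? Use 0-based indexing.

[0,8] 1+38=39 <70 → l++
[1,8] 4+38=42 <70 → l++
[2,8] 10+38=48 <70 → l++
[3,8] 19+38=57 <70 → l++
[4,8] 20+38=58 <70 → l++
[5,8] 22+38=60 <70 → l++

l=6, r=8, sum=66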